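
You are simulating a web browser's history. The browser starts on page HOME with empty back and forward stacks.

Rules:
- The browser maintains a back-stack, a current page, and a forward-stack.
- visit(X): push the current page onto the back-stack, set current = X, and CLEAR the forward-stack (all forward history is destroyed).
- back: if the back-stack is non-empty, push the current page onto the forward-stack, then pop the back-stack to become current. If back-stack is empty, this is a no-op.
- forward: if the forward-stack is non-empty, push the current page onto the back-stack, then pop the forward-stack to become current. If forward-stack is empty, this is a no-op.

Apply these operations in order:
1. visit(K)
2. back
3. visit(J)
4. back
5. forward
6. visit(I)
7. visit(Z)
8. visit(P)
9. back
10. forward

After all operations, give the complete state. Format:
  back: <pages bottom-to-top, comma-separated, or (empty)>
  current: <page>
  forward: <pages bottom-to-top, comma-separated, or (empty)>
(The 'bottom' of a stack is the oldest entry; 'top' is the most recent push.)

Answer: back: HOME,J,I,Z
current: P
forward: (empty)

Derivation:
After 1 (visit(K)): cur=K back=1 fwd=0
After 2 (back): cur=HOME back=0 fwd=1
After 3 (visit(J)): cur=J back=1 fwd=0
After 4 (back): cur=HOME back=0 fwd=1
After 5 (forward): cur=J back=1 fwd=0
After 6 (visit(I)): cur=I back=2 fwd=0
After 7 (visit(Z)): cur=Z back=3 fwd=0
After 8 (visit(P)): cur=P back=4 fwd=0
After 9 (back): cur=Z back=3 fwd=1
After 10 (forward): cur=P back=4 fwd=0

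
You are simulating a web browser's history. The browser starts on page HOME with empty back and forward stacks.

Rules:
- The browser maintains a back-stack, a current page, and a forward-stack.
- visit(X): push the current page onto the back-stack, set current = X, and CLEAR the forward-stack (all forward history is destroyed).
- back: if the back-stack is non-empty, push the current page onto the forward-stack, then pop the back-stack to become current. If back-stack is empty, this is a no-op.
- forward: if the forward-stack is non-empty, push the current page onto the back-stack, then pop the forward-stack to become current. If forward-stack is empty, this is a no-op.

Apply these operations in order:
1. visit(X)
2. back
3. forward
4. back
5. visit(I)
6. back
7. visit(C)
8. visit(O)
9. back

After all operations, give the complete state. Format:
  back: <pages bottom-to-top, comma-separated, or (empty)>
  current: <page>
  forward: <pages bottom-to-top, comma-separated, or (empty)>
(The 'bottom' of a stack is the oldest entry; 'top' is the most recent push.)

After 1 (visit(X)): cur=X back=1 fwd=0
After 2 (back): cur=HOME back=0 fwd=1
After 3 (forward): cur=X back=1 fwd=0
After 4 (back): cur=HOME back=0 fwd=1
After 5 (visit(I)): cur=I back=1 fwd=0
After 6 (back): cur=HOME back=0 fwd=1
After 7 (visit(C)): cur=C back=1 fwd=0
After 8 (visit(O)): cur=O back=2 fwd=0
After 9 (back): cur=C back=1 fwd=1

Answer: back: HOME
current: C
forward: O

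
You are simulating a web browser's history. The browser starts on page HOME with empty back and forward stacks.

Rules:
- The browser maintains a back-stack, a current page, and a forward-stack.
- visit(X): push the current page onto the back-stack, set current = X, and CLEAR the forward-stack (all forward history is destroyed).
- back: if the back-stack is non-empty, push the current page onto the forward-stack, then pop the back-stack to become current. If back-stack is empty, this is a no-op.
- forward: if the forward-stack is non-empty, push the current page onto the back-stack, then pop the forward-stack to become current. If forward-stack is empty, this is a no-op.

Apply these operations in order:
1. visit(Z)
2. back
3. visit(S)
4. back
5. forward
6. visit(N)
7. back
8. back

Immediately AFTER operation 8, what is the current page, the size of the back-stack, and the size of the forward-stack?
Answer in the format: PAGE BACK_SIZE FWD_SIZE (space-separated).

After 1 (visit(Z)): cur=Z back=1 fwd=0
After 2 (back): cur=HOME back=0 fwd=1
After 3 (visit(S)): cur=S back=1 fwd=0
After 4 (back): cur=HOME back=0 fwd=1
After 5 (forward): cur=S back=1 fwd=0
After 6 (visit(N)): cur=N back=2 fwd=0
After 7 (back): cur=S back=1 fwd=1
After 8 (back): cur=HOME back=0 fwd=2

HOME 0 2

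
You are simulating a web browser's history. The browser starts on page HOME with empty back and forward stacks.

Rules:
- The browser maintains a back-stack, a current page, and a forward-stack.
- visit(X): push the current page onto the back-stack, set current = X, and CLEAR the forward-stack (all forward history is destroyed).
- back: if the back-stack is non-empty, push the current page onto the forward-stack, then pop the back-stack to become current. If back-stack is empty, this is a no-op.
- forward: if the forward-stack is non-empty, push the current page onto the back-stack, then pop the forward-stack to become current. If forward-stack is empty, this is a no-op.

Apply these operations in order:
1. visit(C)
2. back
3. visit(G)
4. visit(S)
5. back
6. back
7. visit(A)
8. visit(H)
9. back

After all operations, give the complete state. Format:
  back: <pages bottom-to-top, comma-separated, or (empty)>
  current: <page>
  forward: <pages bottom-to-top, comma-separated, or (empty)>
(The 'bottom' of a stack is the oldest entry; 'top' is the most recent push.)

After 1 (visit(C)): cur=C back=1 fwd=0
After 2 (back): cur=HOME back=0 fwd=1
After 3 (visit(G)): cur=G back=1 fwd=0
After 4 (visit(S)): cur=S back=2 fwd=0
After 5 (back): cur=G back=1 fwd=1
After 6 (back): cur=HOME back=0 fwd=2
After 7 (visit(A)): cur=A back=1 fwd=0
After 8 (visit(H)): cur=H back=2 fwd=0
After 9 (back): cur=A back=1 fwd=1

Answer: back: HOME
current: A
forward: H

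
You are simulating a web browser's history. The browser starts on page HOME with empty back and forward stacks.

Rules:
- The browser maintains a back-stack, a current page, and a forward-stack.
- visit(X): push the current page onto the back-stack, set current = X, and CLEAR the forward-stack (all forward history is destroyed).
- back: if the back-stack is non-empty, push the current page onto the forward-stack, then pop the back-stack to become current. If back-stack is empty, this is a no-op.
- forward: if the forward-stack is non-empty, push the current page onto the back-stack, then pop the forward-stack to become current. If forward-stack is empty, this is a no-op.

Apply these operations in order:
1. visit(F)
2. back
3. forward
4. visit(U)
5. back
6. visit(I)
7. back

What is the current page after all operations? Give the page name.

After 1 (visit(F)): cur=F back=1 fwd=0
After 2 (back): cur=HOME back=0 fwd=1
After 3 (forward): cur=F back=1 fwd=0
After 4 (visit(U)): cur=U back=2 fwd=0
After 5 (back): cur=F back=1 fwd=1
After 6 (visit(I)): cur=I back=2 fwd=0
After 7 (back): cur=F back=1 fwd=1

Answer: F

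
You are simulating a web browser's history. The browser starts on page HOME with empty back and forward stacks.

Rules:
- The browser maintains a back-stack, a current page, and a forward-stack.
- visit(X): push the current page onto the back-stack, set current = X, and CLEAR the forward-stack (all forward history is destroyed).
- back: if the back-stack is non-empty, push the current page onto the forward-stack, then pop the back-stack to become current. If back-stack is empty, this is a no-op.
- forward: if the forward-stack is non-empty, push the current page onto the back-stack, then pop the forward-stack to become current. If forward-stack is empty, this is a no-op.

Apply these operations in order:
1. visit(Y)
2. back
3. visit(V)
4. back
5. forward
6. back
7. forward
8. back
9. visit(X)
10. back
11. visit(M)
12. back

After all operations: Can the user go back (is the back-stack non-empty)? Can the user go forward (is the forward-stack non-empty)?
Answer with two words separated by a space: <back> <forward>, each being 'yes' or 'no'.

Answer: no yes

Derivation:
After 1 (visit(Y)): cur=Y back=1 fwd=0
After 2 (back): cur=HOME back=0 fwd=1
After 3 (visit(V)): cur=V back=1 fwd=0
After 4 (back): cur=HOME back=0 fwd=1
After 5 (forward): cur=V back=1 fwd=0
After 6 (back): cur=HOME back=0 fwd=1
After 7 (forward): cur=V back=1 fwd=0
After 8 (back): cur=HOME back=0 fwd=1
After 9 (visit(X)): cur=X back=1 fwd=0
After 10 (back): cur=HOME back=0 fwd=1
After 11 (visit(M)): cur=M back=1 fwd=0
After 12 (back): cur=HOME back=0 fwd=1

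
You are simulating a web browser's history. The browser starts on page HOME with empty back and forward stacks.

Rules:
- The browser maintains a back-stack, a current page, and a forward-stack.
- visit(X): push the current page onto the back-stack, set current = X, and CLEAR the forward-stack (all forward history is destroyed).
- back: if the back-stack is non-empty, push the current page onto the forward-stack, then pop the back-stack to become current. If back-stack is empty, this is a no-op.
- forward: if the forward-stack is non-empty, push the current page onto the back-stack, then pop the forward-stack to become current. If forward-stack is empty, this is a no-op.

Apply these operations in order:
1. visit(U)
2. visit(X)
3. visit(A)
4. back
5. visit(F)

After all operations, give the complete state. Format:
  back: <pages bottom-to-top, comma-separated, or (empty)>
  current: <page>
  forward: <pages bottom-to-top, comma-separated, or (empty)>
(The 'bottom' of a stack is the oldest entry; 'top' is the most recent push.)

After 1 (visit(U)): cur=U back=1 fwd=0
After 2 (visit(X)): cur=X back=2 fwd=0
After 3 (visit(A)): cur=A back=3 fwd=0
After 4 (back): cur=X back=2 fwd=1
After 5 (visit(F)): cur=F back=3 fwd=0

Answer: back: HOME,U,X
current: F
forward: (empty)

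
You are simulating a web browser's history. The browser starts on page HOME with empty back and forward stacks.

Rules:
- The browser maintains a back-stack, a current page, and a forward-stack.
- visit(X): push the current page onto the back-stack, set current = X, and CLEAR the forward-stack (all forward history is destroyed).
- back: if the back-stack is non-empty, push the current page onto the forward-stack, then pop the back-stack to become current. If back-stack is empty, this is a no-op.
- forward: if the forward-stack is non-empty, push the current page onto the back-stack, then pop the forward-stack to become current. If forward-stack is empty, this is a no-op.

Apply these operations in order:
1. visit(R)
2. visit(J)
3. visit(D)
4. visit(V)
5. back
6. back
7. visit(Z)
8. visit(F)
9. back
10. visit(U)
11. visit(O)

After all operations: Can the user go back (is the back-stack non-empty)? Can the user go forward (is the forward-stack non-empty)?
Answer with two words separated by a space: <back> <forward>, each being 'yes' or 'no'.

Answer: yes no

Derivation:
After 1 (visit(R)): cur=R back=1 fwd=0
After 2 (visit(J)): cur=J back=2 fwd=0
After 3 (visit(D)): cur=D back=3 fwd=0
After 4 (visit(V)): cur=V back=4 fwd=0
After 5 (back): cur=D back=3 fwd=1
After 6 (back): cur=J back=2 fwd=2
After 7 (visit(Z)): cur=Z back=3 fwd=0
After 8 (visit(F)): cur=F back=4 fwd=0
After 9 (back): cur=Z back=3 fwd=1
After 10 (visit(U)): cur=U back=4 fwd=0
After 11 (visit(O)): cur=O back=5 fwd=0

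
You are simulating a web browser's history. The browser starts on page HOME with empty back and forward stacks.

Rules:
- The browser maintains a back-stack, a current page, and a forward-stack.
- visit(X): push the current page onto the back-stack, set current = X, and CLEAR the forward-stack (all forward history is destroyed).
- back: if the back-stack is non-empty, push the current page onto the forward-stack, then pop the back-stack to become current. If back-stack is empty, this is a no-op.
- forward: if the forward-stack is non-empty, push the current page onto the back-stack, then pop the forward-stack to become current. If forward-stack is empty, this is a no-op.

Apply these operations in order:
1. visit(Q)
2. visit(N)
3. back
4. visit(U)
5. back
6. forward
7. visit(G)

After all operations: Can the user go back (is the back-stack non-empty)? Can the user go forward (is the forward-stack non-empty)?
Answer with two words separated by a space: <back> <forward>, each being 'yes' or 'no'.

Answer: yes no

Derivation:
After 1 (visit(Q)): cur=Q back=1 fwd=0
After 2 (visit(N)): cur=N back=2 fwd=0
After 3 (back): cur=Q back=1 fwd=1
After 4 (visit(U)): cur=U back=2 fwd=0
After 5 (back): cur=Q back=1 fwd=1
After 6 (forward): cur=U back=2 fwd=0
After 7 (visit(G)): cur=G back=3 fwd=0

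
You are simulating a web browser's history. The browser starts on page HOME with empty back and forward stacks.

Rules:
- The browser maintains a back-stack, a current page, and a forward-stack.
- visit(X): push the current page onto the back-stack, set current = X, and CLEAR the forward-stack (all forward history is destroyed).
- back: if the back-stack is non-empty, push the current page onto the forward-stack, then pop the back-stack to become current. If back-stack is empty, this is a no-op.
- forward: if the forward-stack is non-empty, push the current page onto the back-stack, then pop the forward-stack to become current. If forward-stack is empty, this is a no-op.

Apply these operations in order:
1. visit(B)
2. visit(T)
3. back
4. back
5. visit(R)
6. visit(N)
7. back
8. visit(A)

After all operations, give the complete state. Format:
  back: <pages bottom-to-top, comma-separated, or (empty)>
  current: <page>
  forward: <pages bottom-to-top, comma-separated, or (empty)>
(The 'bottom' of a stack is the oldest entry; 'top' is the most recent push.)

Answer: back: HOME,R
current: A
forward: (empty)

Derivation:
After 1 (visit(B)): cur=B back=1 fwd=0
After 2 (visit(T)): cur=T back=2 fwd=0
After 3 (back): cur=B back=1 fwd=1
After 4 (back): cur=HOME back=0 fwd=2
After 5 (visit(R)): cur=R back=1 fwd=0
After 6 (visit(N)): cur=N back=2 fwd=0
After 7 (back): cur=R back=1 fwd=1
After 8 (visit(A)): cur=A back=2 fwd=0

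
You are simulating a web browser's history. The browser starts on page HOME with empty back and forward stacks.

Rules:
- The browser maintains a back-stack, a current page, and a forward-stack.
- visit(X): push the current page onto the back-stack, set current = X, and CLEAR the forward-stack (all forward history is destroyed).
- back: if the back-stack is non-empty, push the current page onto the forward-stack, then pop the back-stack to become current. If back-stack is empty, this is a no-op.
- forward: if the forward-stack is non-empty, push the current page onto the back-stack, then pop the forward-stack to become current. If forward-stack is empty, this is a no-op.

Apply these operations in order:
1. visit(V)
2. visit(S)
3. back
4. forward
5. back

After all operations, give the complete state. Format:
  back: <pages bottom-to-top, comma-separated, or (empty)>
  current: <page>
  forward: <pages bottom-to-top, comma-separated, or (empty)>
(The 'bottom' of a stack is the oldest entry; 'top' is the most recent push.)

After 1 (visit(V)): cur=V back=1 fwd=0
After 2 (visit(S)): cur=S back=2 fwd=0
After 3 (back): cur=V back=1 fwd=1
After 4 (forward): cur=S back=2 fwd=0
After 5 (back): cur=V back=1 fwd=1

Answer: back: HOME
current: V
forward: S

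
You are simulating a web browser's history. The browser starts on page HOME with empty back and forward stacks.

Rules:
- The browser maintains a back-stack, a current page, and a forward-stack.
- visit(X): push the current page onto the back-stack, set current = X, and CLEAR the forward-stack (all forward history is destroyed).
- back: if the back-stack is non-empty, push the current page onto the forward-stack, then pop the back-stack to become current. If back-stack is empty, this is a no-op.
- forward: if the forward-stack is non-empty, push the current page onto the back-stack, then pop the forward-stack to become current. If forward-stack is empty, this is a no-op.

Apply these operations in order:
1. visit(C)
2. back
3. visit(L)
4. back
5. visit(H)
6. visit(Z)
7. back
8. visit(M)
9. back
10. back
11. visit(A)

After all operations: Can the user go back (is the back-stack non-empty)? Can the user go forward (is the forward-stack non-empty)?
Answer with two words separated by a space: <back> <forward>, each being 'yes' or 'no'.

Answer: yes no

Derivation:
After 1 (visit(C)): cur=C back=1 fwd=0
After 2 (back): cur=HOME back=0 fwd=1
After 3 (visit(L)): cur=L back=1 fwd=0
After 4 (back): cur=HOME back=0 fwd=1
After 5 (visit(H)): cur=H back=1 fwd=0
After 6 (visit(Z)): cur=Z back=2 fwd=0
After 7 (back): cur=H back=1 fwd=1
After 8 (visit(M)): cur=M back=2 fwd=0
After 9 (back): cur=H back=1 fwd=1
After 10 (back): cur=HOME back=0 fwd=2
After 11 (visit(A)): cur=A back=1 fwd=0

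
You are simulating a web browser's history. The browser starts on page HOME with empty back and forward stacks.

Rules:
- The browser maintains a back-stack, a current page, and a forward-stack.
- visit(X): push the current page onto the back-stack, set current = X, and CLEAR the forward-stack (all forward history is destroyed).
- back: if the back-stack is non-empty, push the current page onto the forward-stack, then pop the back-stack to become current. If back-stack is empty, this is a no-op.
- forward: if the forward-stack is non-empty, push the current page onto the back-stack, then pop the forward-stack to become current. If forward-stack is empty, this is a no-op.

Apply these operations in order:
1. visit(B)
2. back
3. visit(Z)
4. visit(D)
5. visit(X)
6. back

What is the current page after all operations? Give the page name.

Answer: D

Derivation:
After 1 (visit(B)): cur=B back=1 fwd=0
After 2 (back): cur=HOME back=0 fwd=1
After 3 (visit(Z)): cur=Z back=1 fwd=0
After 4 (visit(D)): cur=D back=2 fwd=0
After 5 (visit(X)): cur=X back=3 fwd=0
After 6 (back): cur=D back=2 fwd=1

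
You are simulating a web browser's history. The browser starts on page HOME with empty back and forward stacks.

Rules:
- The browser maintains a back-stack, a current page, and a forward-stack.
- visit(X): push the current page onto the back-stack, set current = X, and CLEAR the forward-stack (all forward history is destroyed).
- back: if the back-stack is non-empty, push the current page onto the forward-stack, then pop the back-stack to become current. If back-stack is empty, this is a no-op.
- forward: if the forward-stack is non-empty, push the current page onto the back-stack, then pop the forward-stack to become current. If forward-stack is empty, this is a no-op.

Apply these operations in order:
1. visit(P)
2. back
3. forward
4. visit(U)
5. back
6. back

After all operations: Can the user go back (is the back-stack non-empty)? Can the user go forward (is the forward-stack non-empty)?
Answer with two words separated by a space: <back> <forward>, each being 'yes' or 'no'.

Answer: no yes

Derivation:
After 1 (visit(P)): cur=P back=1 fwd=0
After 2 (back): cur=HOME back=0 fwd=1
After 3 (forward): cur=P back=1 fwd=0
After 4 (visit(U)): cur=U back=2 fwd=0
After 5 (back): cur=P back=1 fwd=1
After 6 (back): cur=HOME back=0 fwd=2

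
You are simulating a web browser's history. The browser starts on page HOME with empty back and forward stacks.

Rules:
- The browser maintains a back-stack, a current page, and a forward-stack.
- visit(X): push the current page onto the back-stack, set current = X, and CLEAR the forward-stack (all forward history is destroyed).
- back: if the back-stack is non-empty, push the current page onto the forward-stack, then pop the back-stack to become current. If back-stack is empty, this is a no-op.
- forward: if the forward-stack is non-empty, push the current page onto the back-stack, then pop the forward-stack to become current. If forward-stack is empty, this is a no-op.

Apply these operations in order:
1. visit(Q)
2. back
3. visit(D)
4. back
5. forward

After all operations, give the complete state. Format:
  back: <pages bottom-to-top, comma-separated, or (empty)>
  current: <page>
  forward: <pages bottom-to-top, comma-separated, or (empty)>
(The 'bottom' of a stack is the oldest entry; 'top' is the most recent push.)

Answer: back: HOME
current: D
forward: (empty)

Derivation:
After 1 (visit(Q)): cur=Q back=1 fwd=0
After 2 (back): cur=HOME back=0 fwd=1
After 3 (visit(D)): cur=D back=1 fwd=0
After 4 (back): cur=HOME back=0 fwd=1
After 5 (forward): cur=D back=1 fwd=0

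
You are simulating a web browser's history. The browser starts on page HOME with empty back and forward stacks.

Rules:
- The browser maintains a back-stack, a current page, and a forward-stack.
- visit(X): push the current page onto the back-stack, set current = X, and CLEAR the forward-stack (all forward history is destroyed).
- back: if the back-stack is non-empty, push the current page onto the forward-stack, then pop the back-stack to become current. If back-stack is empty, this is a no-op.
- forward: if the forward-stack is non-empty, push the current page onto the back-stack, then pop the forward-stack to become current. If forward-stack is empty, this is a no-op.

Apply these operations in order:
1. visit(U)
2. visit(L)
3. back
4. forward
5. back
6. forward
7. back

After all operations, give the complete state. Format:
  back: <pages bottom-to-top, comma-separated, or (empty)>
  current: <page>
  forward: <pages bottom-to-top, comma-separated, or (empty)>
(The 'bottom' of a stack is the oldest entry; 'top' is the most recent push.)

Answer: back: HOME
current: U
forward: L

Derivation:
After 1 (visit(U)): cur=U back=1 fwd=0
After 2 (visit(L)): cur=L back=2 fwd=0
After 3 (back): cur=U back=1 fwd=1
After 4 (forward): cur=L back=2 fwd=0
After 5 (back): cur=U back=1 fwd=1
After 6 (forward): cur=L back=2 fwd=0
After 7 (back): cur=U back=1 fwd=1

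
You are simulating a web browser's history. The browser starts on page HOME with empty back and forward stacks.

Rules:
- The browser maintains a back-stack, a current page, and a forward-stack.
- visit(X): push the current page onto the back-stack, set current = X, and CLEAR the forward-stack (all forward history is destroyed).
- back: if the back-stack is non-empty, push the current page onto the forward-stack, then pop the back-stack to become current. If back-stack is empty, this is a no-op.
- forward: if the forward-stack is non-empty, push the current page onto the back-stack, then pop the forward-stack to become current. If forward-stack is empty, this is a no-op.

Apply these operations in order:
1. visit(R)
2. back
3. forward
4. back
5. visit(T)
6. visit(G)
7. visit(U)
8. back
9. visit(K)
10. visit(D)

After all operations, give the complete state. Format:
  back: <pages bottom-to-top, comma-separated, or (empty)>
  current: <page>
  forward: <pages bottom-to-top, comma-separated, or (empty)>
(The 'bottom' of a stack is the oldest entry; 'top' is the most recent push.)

Answer: back: HOME,T,G,K
current: D
forward: (empty)

Derivation:
After 1 (visit(R)): cur=R back=1 fwd=0
After 2 (back): cur=HOME back=0 fwd=1
After 3 (forward): cur=R back=1 fwd=0
After 4 (back): cur=HOME back=0 fwd=1
After 5 (visit(T)): cur=T back=1 fwd=0
After 6 (visit(G)): cur=G back=2 fwd=0
After 7 (visit(U)): cur=U back=3 fwd=0
After 8 (back): cur=G back=2 fwd=1
After 9 (visit(K)): cur=K back=3 fwd=0
After 10 (visit(D)): cur=D back=4 fwd=0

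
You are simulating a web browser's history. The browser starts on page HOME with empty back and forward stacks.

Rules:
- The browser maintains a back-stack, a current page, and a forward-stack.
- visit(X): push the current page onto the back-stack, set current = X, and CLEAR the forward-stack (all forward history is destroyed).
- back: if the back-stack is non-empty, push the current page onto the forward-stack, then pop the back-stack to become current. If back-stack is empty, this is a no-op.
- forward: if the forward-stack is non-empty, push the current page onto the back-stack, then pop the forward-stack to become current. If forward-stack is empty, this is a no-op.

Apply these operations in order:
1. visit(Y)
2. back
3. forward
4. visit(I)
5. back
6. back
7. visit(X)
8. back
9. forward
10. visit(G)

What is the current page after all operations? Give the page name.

After 1 (visit(Y)): cur=Y back=1 fwd=0
After 2 (back): cur=HOME back=0 fwd=1
After 3 (forward): cur=Y back=1 fwd=0
After 4 (visit(I)): cur=I back=2 fwd=0
After 5 (back): cur=Y back=1 fwd=1
After 6 (back): cur=HOME back=0 fwd=2
After 7 (visit(X)): cur=X back=1 fwd=0
After 8 (back): cur=HOME back=0 fwd=1
After 9 (forward): cur=X back=1 fwd=0
After 10 (visit(G)): cur=G back=2 fwd=0

Answer: G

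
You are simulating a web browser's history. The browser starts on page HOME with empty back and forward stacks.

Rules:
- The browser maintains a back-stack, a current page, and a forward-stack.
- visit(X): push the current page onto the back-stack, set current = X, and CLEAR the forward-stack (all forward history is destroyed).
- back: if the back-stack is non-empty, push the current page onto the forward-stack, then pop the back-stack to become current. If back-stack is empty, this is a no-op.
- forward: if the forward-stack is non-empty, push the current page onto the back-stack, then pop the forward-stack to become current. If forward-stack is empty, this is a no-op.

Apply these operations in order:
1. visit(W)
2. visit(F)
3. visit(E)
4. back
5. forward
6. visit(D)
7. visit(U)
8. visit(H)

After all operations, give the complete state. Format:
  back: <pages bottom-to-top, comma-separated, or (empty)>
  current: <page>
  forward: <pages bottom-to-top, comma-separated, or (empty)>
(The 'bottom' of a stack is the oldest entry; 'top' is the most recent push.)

After 1 (visit(W)): cur=W back=1 fwd=0
After 2 (visit(F)): cur=F back=2 fwd=0
After 3 (visit(E)): cur=E back=3 fwd=0
After 4 (back): cur=F back=2 fwd=1
After 5 (forward): cur=E back=3 fwd=0
After 6 (visit(D)): cur=D back=4 fwd=0
After 7 (visit(U)): cur=U back=5 fwd=0
After 8 (visit(H)): cur=H back=6 fwd=0

Answer: back: HOME,W,F,E,D,U
current: H
forward: (empty)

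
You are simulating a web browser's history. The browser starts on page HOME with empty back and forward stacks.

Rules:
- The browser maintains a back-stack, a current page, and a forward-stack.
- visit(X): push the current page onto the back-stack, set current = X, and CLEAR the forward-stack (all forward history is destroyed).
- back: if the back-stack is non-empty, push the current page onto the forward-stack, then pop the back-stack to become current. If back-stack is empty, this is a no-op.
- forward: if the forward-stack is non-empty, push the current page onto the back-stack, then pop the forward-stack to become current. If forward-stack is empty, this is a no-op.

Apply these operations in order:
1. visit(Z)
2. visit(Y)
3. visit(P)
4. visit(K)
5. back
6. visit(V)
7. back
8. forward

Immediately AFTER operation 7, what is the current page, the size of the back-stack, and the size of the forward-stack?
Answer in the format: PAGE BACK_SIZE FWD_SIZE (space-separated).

After 1 (visit(Z)): cur=Z back=1 fwd=0
After 2 (visit(Y)): cur=Y back=2 fwd=0
After 3 (visit(P)): cur=P back=3 fwd=0
After 4 (visit(K)): cur=K back=4 fwd=0
After 5 (back): cur=P back=3 fwd=1
After 6 (visit(V)): cur=V back=4 fwd=0
After 7 (back): cur=P back=3 fwd=1

P 3 1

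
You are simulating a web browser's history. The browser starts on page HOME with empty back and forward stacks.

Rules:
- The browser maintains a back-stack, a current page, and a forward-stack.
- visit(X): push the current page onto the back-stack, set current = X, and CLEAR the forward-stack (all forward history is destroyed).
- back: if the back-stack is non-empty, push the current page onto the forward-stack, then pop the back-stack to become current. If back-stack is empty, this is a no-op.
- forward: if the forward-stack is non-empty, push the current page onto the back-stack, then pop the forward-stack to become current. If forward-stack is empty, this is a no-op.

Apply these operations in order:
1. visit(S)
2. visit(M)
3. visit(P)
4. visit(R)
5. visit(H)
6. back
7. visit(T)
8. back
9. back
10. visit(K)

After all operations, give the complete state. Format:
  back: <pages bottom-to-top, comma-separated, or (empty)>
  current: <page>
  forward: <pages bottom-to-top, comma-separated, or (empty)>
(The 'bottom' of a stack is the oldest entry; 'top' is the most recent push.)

Answer: back: HOME,S,M,P
current: K
forward: (empty)

Derivation:
After 1 (visit(S)): cur=S back=1 fwd=0
After 2 (visit(M)): cur=M back=2 fwd=0
After 3 (visit(P)): cur=P back=3 fwd=0
After 4 (visit(R)): cur=R back=4 fwd=0
After 5 (visit(H)): cur=H back=5 fwd=0
After 6 (back): cur=R back=4 fwd=1
After 7 (visit(T)): cur=T back=5 fwd=0
After 8 (back): cur=R back=4 fwd=1
After 9 (back): cur=P back=3 fwd=2
After 10 (visit(K)): cur=K back=4 fwd=0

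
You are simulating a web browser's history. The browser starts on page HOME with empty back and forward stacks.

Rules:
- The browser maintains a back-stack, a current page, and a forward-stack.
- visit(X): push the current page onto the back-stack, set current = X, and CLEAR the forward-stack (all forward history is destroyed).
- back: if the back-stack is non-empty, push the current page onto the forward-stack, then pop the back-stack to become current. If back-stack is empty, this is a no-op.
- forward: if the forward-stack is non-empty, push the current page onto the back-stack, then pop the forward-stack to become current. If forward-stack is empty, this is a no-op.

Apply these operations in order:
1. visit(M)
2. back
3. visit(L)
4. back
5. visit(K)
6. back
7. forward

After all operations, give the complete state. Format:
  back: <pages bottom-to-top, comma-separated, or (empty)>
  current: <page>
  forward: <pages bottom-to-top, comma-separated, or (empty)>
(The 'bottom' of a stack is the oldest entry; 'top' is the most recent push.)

After 1 (visit(M)): cur=M back=1 fwd=0
After 2 (back): cur=HOME back=0 fwd=1
After 3 (visit(L)): cur=L back=1 fwd=0
After 4 (back): cur=HOME back=0 fwd=1
After 5 (visit(K)): cur=K back=1 fwd=0
After 6 (back): cur=HOME back=0 fwd=1
After 7 (forward): cur=K back=1 fwd=0

Answer: back: HOME
current: K
forward: (empty)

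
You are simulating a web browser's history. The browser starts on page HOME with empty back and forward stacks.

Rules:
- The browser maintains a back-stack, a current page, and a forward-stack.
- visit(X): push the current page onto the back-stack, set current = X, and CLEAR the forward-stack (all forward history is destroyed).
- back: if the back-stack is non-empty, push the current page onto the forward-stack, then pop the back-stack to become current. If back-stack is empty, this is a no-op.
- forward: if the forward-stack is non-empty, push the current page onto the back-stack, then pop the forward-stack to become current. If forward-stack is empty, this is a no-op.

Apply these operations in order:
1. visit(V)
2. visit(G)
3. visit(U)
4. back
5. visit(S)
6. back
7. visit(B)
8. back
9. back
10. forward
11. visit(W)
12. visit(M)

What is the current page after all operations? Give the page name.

After 1 (visit(V)): cur=V back=1 fwd=0
After 2 (visit(G)): cur=G back=2 fwd=0
After 3 (visit(U)): cur=U back=3 fwd=0
After 4 (back): cur=G back=2 fwd=1
After 5 (visit(S)): cur=S back=3 fwd=0
After 6 (back): cur=G back=2 fwd=1
After 7 (visit(B)): cur=B back=3 fwd=0
After 8 (back): cur=G back=2 fwd=1
After 9 (back): cur=V back=1 fwd=2
After 10 (forward): cur=G back=2 fwd=1
After 11 (visit(W)): cur=W back=3 fwd=0
After 12 (visit(M)): cur=M back=4 fwd=0

Answer: M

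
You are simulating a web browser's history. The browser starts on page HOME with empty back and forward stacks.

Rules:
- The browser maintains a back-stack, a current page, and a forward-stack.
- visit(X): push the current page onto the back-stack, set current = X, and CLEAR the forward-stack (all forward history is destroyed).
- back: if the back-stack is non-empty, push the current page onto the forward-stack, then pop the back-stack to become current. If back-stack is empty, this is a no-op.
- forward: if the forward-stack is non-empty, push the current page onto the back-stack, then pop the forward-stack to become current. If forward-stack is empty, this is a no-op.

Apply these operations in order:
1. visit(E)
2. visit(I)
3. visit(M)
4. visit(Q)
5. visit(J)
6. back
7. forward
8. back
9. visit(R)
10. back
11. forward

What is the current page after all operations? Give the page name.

After 1 (visit(E)): cur=E back=1 fwd=0
After 2 (visit(I)): cur=I back=2 fwd=0
After 3 (visit(M)): cur=M back=3 fwd=0
After 4 (visit(Q)): cur=Q back=4 fwd=0
After 5 (visit(J)): cur=J back=5 fwd=0
After 6 (back): cur=Q back=4 fwd=1
After 7 (forward): cur=J back=5 fwd=0
After 8 (back): cur=Q back=4 fwd=1
After 9 (visit(R)): cur=R back=5 fwd=0
After 10 (back): cur=Q back=4 fwd=1
After 11 (forward): cur=R back=5 fwd=0

Answer: R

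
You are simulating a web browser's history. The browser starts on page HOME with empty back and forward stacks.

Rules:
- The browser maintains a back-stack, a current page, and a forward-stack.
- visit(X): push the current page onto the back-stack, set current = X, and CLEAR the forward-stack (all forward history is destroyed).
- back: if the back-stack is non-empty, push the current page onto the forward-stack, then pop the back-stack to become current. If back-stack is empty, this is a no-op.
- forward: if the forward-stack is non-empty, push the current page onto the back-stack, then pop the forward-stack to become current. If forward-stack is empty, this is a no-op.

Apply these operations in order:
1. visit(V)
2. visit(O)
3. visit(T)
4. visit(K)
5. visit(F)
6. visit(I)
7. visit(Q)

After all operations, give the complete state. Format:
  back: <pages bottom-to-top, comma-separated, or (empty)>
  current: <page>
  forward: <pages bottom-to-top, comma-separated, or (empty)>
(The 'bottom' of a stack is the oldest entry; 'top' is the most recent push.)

Answer: back: HOME,V,O,T,K,F,I
current: Q
forward: (empty)

Derivation:
After 1 (visit(V)): cur=V back=1 fwd=0
After 2 (visit(O)): cur=O back=2 fwd=0
After 3 (visit(T)): cur=T back=3 fwd=0
After 4 (visit(K)): cur=K back=4 fwd=0
After 5 (visit(F)): cur=F back=5 fwd=0
After 6 (visit(I)): cur=I back=6 fwd=0
After 7 (visit(Q)): cur=Q back=7 fwd=0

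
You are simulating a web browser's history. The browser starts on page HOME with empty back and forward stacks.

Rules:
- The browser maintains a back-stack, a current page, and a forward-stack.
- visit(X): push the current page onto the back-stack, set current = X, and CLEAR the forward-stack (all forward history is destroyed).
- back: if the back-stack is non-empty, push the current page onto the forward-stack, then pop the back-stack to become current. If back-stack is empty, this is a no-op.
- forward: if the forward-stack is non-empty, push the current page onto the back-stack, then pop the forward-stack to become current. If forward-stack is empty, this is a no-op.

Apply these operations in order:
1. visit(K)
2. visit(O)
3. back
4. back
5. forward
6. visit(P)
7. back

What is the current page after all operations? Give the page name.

Answer: K

Derivation:
After 1 (visit(K)): cur=K back=1 fwd=0
After 2 (visit(O)): cur=O back=2 fwd=0
After 3 (back): cur=K back=1 fwd=1
After 4 (back): cur=HOME back=0 fwd=2
After 5 (forward): cur=K back=1 fwd=1
After 6 (visit(P)): cur=P back=2 fwd=0
After 7 (back): cur=K back=1 fwd=1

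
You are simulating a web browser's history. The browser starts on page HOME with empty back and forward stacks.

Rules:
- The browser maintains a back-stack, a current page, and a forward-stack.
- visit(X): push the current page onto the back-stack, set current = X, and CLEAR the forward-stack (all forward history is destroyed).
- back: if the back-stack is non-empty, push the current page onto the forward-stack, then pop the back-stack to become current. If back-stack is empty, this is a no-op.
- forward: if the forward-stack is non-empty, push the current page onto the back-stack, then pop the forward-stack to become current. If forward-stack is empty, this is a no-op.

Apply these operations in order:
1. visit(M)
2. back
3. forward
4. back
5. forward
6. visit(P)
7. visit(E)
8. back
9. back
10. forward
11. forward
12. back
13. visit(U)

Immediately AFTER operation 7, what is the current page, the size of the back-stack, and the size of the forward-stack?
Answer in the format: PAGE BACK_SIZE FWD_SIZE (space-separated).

After 1 (visit(M)): cur=M back=1 fwd=0
After 2 (back): cur=HOME back=0 fwd=1
After 3 (forward): cur=M back=1 fwd=0
After 4 (back): cur=HOME back=0 fwd=1
After 5 (forward): cur=M back=1 fwd=0
After 6 (visit(P)): cur=P back=2 fwd=0
After 7 (visit(E)): cur=E back=3 fwd=0

E 3 0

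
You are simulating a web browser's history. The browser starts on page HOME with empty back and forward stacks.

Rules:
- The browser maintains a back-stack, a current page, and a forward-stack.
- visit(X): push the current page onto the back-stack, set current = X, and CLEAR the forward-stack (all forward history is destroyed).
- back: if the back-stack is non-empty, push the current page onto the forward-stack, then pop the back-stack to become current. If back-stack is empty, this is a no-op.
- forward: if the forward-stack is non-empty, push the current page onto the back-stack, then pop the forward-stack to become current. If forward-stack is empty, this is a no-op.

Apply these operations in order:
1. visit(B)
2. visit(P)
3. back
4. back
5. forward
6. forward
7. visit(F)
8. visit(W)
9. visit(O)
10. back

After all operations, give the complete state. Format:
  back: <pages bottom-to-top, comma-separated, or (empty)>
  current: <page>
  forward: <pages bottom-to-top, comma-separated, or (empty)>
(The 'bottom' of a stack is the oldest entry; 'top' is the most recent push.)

Answer: back: HOME,B,P,F
current: W
forward: O

Derivation:
After 1 (visit(B)): cur=B back=1 fwd=0
After 2 (visit(P)): cur=P back=2 fwd=0
After 3 (back): cur=B back=1 fwd=1
After 4 (back): cur=HOME back=0 fwd=2
After 5 (forward): cur=B back=1 fwd=1
After 6 (forward): cur=P back=2 fwd=0
After 7 (visit(F)): cur=F back=3 fwd=0
After 8 (visit(W)): cur=W back=4 fwd=0
After 9 (visit(O)): cur=O back=5 fwd=0
After 10 (back): cur=W back=4 fwd=1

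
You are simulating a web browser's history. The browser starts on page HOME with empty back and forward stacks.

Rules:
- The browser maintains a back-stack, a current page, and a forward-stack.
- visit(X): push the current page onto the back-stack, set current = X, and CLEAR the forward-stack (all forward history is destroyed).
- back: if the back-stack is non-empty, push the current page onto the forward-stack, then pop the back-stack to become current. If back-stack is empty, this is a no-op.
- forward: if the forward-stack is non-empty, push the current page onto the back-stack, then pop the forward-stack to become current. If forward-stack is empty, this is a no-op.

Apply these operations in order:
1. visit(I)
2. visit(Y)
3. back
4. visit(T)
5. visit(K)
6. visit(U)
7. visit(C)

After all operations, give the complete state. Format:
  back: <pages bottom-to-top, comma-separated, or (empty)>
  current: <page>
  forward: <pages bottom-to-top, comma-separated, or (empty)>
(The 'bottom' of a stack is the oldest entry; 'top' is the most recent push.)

After 1 (visit(I)): cur=I back=1 fwd=0
After 2 (visit(Y)): cur=Y back=2 fwd=0
After 3 (back): cur=I back=1 fwd=1
After 4 (visit(T)): cur=T back=2 fwd=0
After 5 (visit(K)): cur=K back=3 fwd=0
After 6 (visit(U)): cur=U back=4 fwd=0
After 7 (visit(C)): cur=C back=5 fwd=0

Answer: back: HOME,I,T,K,U
current: C
forward: (empty)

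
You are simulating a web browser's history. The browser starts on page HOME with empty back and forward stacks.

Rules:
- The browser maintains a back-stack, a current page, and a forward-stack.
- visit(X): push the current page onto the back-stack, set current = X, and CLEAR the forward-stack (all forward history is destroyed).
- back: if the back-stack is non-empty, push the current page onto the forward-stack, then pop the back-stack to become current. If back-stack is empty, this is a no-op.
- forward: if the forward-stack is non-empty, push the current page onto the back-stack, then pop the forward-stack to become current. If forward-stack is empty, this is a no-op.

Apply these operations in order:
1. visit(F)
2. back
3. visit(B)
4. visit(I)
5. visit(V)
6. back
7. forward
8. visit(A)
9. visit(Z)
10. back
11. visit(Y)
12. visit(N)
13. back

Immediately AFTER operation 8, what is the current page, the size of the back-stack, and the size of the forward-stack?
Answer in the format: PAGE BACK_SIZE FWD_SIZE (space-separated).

After 1 (visit(F)): cur=F back=1 fwd=0
After 2 (back): cur=HOME back=0 fwd=1
After 3 (visit(B)): cur=B back=1 fwd=0
After 4 (visit(I)): cur=I back=2 fwd=0
After 5 (visit(V)): cur=V back=3 fwd=0
After 6 (back): cur=I back=2 fwd=1
After 7 (forward): cur=V back=3 fwd=0
After 8 (visit(A)): cur=A back=4 fwd=0

A 4 0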